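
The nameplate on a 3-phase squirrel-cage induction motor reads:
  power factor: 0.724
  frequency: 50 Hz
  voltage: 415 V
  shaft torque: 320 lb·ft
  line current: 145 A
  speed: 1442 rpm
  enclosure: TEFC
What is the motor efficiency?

86.8 %

τ = 320 lb·ft × 1.356 = 433.9 N·m
ω = 2π × 1442/60 = 151 rad/s; P_out = τω = 433.9 × 151 = 65519 W
P_in = √3·V_L·I_L·cosφ = 1.732 × 415 × 145 × 0.724 = 75458 W
η = P_out / P_in = 65519 / 75458 = 0.868 = 86.8%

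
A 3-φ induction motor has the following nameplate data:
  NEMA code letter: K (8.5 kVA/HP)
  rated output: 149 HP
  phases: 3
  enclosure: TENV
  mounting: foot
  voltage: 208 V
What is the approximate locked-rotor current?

S_LR = 8.5 × 149 = 1266.5 kVA
I_LR = S_LR/(√3·V_L) = 1266500/(1.732×208) = 3520 A

3520 A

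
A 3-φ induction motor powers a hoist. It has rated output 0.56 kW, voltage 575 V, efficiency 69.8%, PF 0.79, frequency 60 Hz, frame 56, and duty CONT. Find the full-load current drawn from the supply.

1.02 A

P_out = 0.56 kW = 560 W
P_in = P_out / η = 560 / 0.698 = 802 W
I_L = P_in / (√3·V_L·cosφ) = 802 / (1.732 × 575 × 0.79) = 1.02 A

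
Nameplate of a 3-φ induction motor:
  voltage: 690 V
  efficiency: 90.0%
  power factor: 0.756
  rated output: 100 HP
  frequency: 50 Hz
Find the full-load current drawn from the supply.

P_out = 100 × 746 = 74600 W
P_in = P_out / η = 74600 / 0.900 = 82889 W
I_L = P_in / (√3·V_L·cosφ) = 82889 / (1.732 × 690 × 0.756) = 91.7 A

91.7 A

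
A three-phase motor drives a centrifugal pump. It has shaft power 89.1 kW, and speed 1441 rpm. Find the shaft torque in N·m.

590 N·m

ω = 2π × 1441/60 = 150.9 rad/s
τ = P/ω = 89100/150.9 = 590 N·m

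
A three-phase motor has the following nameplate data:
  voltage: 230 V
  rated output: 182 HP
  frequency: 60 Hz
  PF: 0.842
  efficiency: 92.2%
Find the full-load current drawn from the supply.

439 A

P_out = 182 × 746 = 135772 W
P_in = P_out / η = 135772 / 0.922 = 147258 W
I_L = P_in / (√3·V_L·cosφ) = 147258 / (1.732 × 230 × 0.842) = 439 A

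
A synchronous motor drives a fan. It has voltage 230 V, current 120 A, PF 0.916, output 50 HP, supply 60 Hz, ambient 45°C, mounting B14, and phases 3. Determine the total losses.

6490 W

P_in = √3·V·I·cosφ = 1.732×230×120×0.916 = 43788 W
P_out = 50×746 = 37300 W
Losses = P_in − P_out = 43788 − 37300 = 6488 W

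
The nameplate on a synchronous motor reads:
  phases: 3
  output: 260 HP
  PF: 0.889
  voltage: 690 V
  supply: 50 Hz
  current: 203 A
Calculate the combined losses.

P_in = √3·V·I·cosφ = 1.732×690×203×0.889 = 215673 W
P_out = 260×746 = 193960 W
Losses = P_in − P_out = 215673 − 193960 = 21713 W

21.7 kW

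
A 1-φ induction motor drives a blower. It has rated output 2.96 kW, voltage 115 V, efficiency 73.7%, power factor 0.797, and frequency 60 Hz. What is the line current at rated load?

P_out = 2.96 kW = 2960 W
P_in = P_out / η = 2960 / 0.737 = 4016 W
I = P_in / (V·cosφ) = 4016 / (115 × 0.797) = 43.8 A

43.8 A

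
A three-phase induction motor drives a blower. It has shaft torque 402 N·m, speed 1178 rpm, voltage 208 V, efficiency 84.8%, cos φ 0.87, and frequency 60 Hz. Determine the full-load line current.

187 A

ω = 2π×1178/60 = 123.4 rad/s; P_out = τω = 402 × 123.4 = 49607 W
P_in = P_out / η = 49607 / 0.848 = 58499 W
I_L = P_in / (√3·V_L·cosφ) = 58499 / (1.732 × 208 × 0.87) = 187 A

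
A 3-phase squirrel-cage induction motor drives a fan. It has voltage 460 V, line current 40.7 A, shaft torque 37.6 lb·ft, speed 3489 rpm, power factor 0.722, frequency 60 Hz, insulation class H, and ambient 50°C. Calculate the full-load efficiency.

τ = 37.6 lb·ft × 1.356 = 50.99 N·m
ω = 2π × 3489/60 = 365.4 rad/s; P_out = τω = 50.99 × 365.4 = 18632 W
P_in = √3·V_L·I_L·cosφ = 1.732 × 460 × 40.7 × 0.722 = 23412 W
η = P_out / P_in = 18632 / 23412 = 0.796 = 79.6%

79.6 %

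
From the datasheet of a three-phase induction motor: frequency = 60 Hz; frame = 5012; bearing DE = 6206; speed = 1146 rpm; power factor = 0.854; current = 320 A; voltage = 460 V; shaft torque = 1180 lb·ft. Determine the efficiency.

τ = 1180 lb·ft × 1.356 = 1600 N·m
ω = 2π × 1146/60 = 120 rad/s; P_out = τω = 1600 × 120 = 192000 W
P_in = √3·V_L·I_L·cosφ = 1.732 × 460 × 320 × 0.854 = 217728 W
η = P_out / P_in = 192000 / 217728 = 0.882 = 88.2%

88.2 %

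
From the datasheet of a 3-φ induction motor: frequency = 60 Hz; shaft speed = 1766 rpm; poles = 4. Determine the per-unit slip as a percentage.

1.89 %

n_s = 120f/p = 120×60/4 = 1800 rpm
s = (n_s − n)/n_s = (1800 − 1766)/1800 = 0.0189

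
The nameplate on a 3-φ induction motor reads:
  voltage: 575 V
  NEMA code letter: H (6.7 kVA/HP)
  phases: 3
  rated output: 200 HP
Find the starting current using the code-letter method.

1350 A

S_LR = 6.7 × 200 = 1340 kVA
I_LR = S_LR/(√3·V_L) = 1340000/(1.732×575) = 1350 A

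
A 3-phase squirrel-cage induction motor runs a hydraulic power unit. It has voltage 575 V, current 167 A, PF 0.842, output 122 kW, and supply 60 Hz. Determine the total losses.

18000 W

P_in = √3·V·I·cosφ = 1.732×575×167×0.842 = 140037 W
P_out = 122000 W
Losses = P_in − P_out = 140037 − 122000 = 18037 W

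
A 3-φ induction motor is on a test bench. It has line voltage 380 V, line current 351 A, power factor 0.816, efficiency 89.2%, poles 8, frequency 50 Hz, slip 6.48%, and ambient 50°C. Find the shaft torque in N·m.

P_in = √3·V·I·cosφ = 1.732 × 380 × 351 × 0.816 = 188508 W
P_out = η·P_in = 0.892 × 188508 = 168149 W
n_s = 120×50/8 = 750 rpm; n = 750×(1−0.0648) = 701 rpm
ω = 2π×701/60 = 73.41 rad/s
τ = P_out/ω = 168149/73.41 = 2290 N·m

2290 N·m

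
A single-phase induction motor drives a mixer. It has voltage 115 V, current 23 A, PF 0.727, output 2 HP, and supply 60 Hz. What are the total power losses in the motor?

431 W

P_in = V·I·cosφ = 115×23×0.727 = 1923 W
P_out = 2×746 = 1492 W
Losses = P_in − P_out = 1923 − 1492 = 431 W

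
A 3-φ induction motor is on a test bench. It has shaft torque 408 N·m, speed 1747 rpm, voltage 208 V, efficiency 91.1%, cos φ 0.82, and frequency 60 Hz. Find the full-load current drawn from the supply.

ω = 2π×1747/60 = 182.9 rad/s; P_out = τω = 408 × 182.9 = 74623 W
P_in = P_out / η = 74623 / 0.911 = 81913 W
I_L = P_in / (√3·V_L·cosφ) = 81913 / (1.732 × 208 × 0.82) = 277 A

277 A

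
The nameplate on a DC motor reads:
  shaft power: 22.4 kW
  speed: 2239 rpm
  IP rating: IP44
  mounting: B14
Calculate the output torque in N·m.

ω = 2π × 2239/60 = 234.5 rad/s
τ = P/ω = 22400/234.5 = 95.5 N·m

95.5 N·m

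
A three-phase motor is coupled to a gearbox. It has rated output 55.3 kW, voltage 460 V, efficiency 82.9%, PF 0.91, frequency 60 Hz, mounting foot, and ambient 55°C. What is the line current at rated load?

P_out = 55.3 kW = 55300 W
P_in = P_out / η = 55300 / 0.829 = 66707 W
I_L = P_in / (√3·V_L·cosφ) = 66707 / (1.732 × 460 × 0.91) = 92 A

92 A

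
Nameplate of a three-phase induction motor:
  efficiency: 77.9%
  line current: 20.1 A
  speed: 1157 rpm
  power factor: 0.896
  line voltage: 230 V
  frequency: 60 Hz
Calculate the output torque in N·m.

46.1 N·m

P_in = √3·V·I·cosφ = 1.732 × 230 × 20.1 × 0.896 = 7174 W
P_out = η·P_in = 0.779 × 7174 = 5589 W
n = 1157 rpm
ω = 2π×1157/60 = 121.2 rad/s
τ = P_out/ω = 5589/121.2 = 46.1 N·m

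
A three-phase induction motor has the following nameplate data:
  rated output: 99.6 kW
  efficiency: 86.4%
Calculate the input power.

115 kW

P_out = 99600 W
P_in = P_out/η = 99600/0.864 = 115278 W = 115 kW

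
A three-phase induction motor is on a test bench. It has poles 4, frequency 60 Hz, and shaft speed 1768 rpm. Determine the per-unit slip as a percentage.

n_s = 120f/p = 120×60/4 = 1800 rpm
s = (n_s − n)/n_s = (1800 − 1768)/1800 = 0.0178

1.78 %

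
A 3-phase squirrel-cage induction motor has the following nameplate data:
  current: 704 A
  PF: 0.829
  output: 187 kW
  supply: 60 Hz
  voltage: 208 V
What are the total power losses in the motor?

23300 W

P_in = √3·V·I·cosφ = 1.732×208×704×0.829 = 210251 W
P_out = 187000 W
Losses = P_in − P_out = 210251 − 187000 = 23251 W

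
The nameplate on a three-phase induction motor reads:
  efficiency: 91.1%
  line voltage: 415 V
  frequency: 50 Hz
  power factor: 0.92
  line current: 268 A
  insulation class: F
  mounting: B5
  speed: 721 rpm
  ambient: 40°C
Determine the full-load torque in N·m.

P_in = √3·V·I·cosφ = 1.732 × 415 × 268 × 0.92 = 177222 W
P_out = η·P_in = 0.911 × 177222 = 161449 W
n = 721 rpm
ω = 2π×721/60 = 75.5 rad/s
τ = P_out/ω = 161449/75.5 = 2140 N·m

2140 N·m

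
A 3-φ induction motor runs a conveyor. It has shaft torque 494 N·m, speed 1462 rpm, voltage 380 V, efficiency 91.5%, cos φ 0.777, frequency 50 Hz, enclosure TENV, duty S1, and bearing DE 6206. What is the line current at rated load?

162 A

ω = 2π×1462/60 = 153.1 rad/s; P_out = τω = 494 × 153.1 = 75631 W
P_in = P_out / η = 75631 / 0.915 = 82657 W
I_L = P_in / (√3·V_L·cosφ) = 82657 / (1.732 × 380 × 0.777) = 162 A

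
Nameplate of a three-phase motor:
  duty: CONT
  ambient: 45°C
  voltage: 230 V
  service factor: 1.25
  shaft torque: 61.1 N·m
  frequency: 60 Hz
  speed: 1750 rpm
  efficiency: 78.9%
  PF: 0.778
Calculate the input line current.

45.8 A

ω = 2π×1750/60 = 183.3 rad/s; P_out = τω = 61.1 × 183.3 = 11200 W
P_in = P_out / η = 11200 / 0.789 = 14195 W
I_L = P_in / (√3·V_L·cosφ) = 14195 / (1.732 × 230 × 0.778) = 45.8 A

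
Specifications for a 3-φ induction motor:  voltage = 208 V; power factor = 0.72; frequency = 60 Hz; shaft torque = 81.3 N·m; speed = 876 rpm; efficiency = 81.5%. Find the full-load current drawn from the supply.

35.3 A

ω = 2π×876/60 = 91.73 rad/s; P_out = τω = 81.3 × 91.73 = 7458 W
P_in = P_out / η = 7458 / 0.815 = 9151 W
I_L = P_in / (√3·V_L·cosφ) = 9151 / (1.732 × 208 × 0.72) = 35.3 A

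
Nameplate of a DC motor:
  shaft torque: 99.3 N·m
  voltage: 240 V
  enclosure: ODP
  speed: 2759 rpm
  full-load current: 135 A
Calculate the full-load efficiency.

88.5 %

ω = 2π × 2759/60 = 288.9 rad/s; P_out = τω = 99.3 × 288.9 = 28688 W
P_in = V·I = 240 × 135 = 32400 W
η = P_out / P_in = 28688 / 32400 = 0.885 = 88.5%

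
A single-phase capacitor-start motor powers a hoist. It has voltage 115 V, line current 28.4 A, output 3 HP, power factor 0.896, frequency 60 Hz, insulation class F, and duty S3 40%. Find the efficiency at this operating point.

76.5 %

P_out = 3 × 746 = 2238 W
P_in = V·I·cosφ = 115 × 28.4 × 0.896 = 2926 W
η = P_out / P_in = 2238 / 2926 = 0.765 = 76.5%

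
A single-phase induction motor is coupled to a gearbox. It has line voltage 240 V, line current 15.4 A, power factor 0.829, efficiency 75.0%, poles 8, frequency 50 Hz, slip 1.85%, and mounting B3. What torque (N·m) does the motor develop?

29.8 N·m

P_in = V·I·cosφ = 240 × 15.4 × 0.829 = 3064 W
P_out = η·P_in = 0.75 × 3064 = 2298 W
n_s = 120×50/8 = 750 rpm; n = 750×(1−0.0185) = 736 rpm
ω = 2π×736/60 = 77.07 rad/s
τ = P_out/ω = 2298/77.07 = 29.8 N·m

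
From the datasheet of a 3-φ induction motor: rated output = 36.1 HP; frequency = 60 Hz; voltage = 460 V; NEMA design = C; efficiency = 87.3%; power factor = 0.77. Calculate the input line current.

P_out = 36.1 × 746 = 26931 W
P_in = P_out / η = 26931 / 0.873 = 30849 W
I_L = P_in / (√3·V_L·cosφ) = 30849 / (1.732 × 460 × 0.77) = 50.3 A

50.3 A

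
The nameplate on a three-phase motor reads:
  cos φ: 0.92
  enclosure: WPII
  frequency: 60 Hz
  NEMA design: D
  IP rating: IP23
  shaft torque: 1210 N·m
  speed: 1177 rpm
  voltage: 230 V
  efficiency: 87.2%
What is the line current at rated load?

467 A

ω = 2π×1177/60 = 123.3 rad/s; P_out = τω = 1210 × 123.3 = 149193 W
P_in = P_out / η = 149193 / 0.872 = 171093 W
I_L = P_in / (√3·V_L·cosφ) = 171093 / (1.732 × 230 × 0.92) = 467 A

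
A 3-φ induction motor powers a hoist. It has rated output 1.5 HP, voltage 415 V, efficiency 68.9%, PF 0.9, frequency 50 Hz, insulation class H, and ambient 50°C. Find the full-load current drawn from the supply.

P_out = 1.5 × 746 = 1119 W
P_in = P_out / η = 1119 / 0.689 = 1624 W
I_L = P_in / (√3·V_L·cosφ) = 1624 / (1.732 × 415 × 0.9) = 2.51 A

2.51 A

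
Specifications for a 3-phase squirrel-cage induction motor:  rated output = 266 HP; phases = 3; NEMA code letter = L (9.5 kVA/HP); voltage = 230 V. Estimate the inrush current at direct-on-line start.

S_LR = 9.5 × 266 = 2527 kVA
I_LR = S_LR/(√3·V_L) = 2527000/(1.732×230) = 6340 A

6340 A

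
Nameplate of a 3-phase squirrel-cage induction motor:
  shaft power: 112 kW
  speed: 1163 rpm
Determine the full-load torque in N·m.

ω = 2π × 1163/60 = 121.8 rad/s
τ = P/ω = 112000/121.8 = 920 N·m

920 N·m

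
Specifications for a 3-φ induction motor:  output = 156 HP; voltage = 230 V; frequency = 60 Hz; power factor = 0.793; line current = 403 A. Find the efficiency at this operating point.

P_out = 156 × 746 = 116376 W
P_in = √3·V_L·I_L·cosφ = 1.732 × 230 × 403 × 0.793 = 127307 W
η = P_out / P_in = 116376 / 127307 = 0.914 = 91.4%

91.4 %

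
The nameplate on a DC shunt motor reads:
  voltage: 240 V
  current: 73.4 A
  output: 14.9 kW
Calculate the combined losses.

2720 W

P_in = V·I = 240×73.4 = 17616 W
P_out = 14900 W
Losses = P_in − P_out = 17616 − 14900 = 2716 W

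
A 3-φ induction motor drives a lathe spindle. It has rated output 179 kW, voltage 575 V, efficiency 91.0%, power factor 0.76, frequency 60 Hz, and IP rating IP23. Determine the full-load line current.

260 A

P_out = 179 kW = 179000 W
P_in = P_out / η = 179000 / 0.910 = 196703 W
I_L = P_in / (√3·V_L·cosφ) = 196703 / (1.732 × 575 × 0.76) = 260 A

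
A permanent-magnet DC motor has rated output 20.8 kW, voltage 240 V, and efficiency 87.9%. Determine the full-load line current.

98.6 A

P_out = 20.8 kW = 20800 W
P_in = P_out / η = 20800 / 0.879 = 23663 W
I = P_in / V = 23663 / 240 = 98.6 A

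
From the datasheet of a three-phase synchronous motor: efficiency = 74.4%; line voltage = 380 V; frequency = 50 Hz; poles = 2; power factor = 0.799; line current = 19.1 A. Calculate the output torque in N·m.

P_in = √3·V·I·cosφ = 1.732 × 380 × 19.1 × 0.799 = 10044 W
P_out = η·P_in = 0.744 × 10044 = 7473 W
n = n_s = 120×50/2 = 3000 rpm (synchronous)
ω = 2π×3000/60 = 314.2 rad/s
τ = P_out/ω = 7473/314.2 = 23.8 N·m

23.8 N·m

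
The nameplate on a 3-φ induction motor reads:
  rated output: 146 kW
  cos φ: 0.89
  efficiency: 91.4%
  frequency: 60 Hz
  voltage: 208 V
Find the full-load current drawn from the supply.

P_out = 146 kW = 146000 W
P_in = P_out / η = 146000 / 0.914 = 159737 W
I_L = P_in / (√3·V_L·cosφ) = 159737 / (1.732 × 208 × 0.89) = 498 A

498 A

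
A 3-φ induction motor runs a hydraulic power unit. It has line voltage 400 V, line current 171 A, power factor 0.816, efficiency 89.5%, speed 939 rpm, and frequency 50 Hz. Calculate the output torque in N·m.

880 N·m

P_in = √3·V·I·cosφ = 1.732 × 400 × 171 × 0.816 = 96671 W
P_out = η·P_in = 0.895 × 96671 = 86521 W
n = 939 rpm
ω = 2π×939/60 = 98.33 rad/s
τ = P_out/ω = 86521/98.33 = 880 N·m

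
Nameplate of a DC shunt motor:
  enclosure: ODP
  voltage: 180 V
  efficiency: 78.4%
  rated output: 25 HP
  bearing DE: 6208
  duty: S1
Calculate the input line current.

P_out = 25 × 746 = 18650 W
P_in = P_out / η = 18650 / 0.784 = 23788 W
I = P_in / V = 23788 / 180 = 132 A

132 A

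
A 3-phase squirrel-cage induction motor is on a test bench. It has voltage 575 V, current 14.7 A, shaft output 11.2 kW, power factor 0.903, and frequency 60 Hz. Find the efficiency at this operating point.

P_out = 11.2 kW = 11200 W
P_in = √3·V_L·I_L·cosφ = 1.732 × 575 × 14.7 × 0.903 = 13220 W
η = P_out / P_in = 11200 / 13220 = 0.847 = 84.7%

84.7 %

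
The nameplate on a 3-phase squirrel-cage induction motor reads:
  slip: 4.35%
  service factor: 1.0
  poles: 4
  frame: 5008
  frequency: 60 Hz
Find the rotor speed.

1722 rpm

n_s = 120f/p = 120×60/4 = 1800 rpm
n = n_s(1 − s) = 1800 × (1 − 0.0435) = 1722 rpm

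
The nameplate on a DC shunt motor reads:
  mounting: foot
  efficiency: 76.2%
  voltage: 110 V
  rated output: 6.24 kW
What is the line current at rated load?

P_out = 6.24 kW = 6240 W
P_in = P_out / η = 6240 / 0.762 = 8189 W
I = P_in / V = 8189 / 110 = 74.4 A

74.4 A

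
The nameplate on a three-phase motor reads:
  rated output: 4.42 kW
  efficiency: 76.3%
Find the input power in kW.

P_out = 4420 W
P_in = P_out/η = 4420/0.763 = 5793 W = 5.79 kW

5.79 kW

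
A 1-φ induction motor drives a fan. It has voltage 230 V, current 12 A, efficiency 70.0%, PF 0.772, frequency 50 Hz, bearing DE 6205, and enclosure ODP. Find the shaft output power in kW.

1.49 kW

P_in = V·I·cosφ = 230 × 12 × 0.772 = 2131 W
P_out = η·P_in = 0.7 × 2131 = 1492 W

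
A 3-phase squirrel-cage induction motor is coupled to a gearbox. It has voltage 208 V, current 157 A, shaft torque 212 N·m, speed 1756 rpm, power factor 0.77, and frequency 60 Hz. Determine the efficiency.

89.5 %

ω = 2π × 1756/60 = 183.9 rad/s; P_out = τω = 212 × 183.9 = 38987 W
P_in = √3·V_L·I_L·cosφ = 1.732 × 208 × 157 × 0.77 = 43551 W
η = P_out / P_in = 38987 / 43551 = 0.895 = 89.5%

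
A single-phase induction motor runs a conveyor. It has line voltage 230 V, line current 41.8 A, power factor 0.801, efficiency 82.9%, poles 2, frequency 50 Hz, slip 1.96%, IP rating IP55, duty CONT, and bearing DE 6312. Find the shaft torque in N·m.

20.7 N·m

P_in = V·I·cosφ = 230 × 41.8 × 0.801 = 7701 W
P_out = η·P_in = 0.829 × 7701 = 6384 W
n_s = 120×50/2 = 3000 rpm; n = 3000×(1−0.0196) = 2941 rpm
ω = 2π×2941/60 = 308 rad/s
τ = P_out/ω = 6384/308 = 20.7 N·m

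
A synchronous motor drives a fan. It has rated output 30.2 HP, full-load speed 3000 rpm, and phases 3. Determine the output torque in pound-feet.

52.9 lb·ft

P_out = 30.2 × 746 = 22529 W
ω = 2π × 3000/60 = 314.2 rad/s
τ = P_out/ω = 22529/314.2 = 71.7 N·m
In lb·ft: 71.7/1.356 = 52.9 lb·ft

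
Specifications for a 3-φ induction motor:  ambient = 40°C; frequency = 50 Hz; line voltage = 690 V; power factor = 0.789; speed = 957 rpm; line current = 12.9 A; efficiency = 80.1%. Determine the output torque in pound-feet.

71.7 lb·ft

P_in = √3·V·I·cosφ = 1.732 × 690 × 12.9 × 0.789 = 12164 W
P_out = η·P_in = 0.801 × 12164 = 9743 W
n = 957 rpm
ω = 2π×957/60 = 100.2 rad/s
τ = P_out/ω = 9743/100.2 = 97.24 N·m
In lb·ft: 97.24/1.356 = 71.7 lb·ft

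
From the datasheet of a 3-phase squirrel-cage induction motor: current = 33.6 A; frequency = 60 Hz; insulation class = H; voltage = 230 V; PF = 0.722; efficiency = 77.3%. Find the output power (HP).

10 HP

P_in = √3·V·I·cosφ = 1.732 × 230 × 33.6 × 0.722 = 9664 W
P_out = η·P_in = 0.773 × 9664 = 7470 W
= 7470/746 = 10 HP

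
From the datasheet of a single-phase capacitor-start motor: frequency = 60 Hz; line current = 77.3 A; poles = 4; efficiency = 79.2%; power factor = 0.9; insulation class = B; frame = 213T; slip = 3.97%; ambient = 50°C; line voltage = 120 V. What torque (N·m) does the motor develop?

P_in = V·I·cosφ = 120 × 77.3 × 0.9 = 8348 W
P_out = η·P_in = 0.792 × 8348 = 6612 W
n_s = 120×60/4 = 1800 rpm; n = 1800×(1−0.0397) = 1729 rpm
ω = 2π×1729/60 = 181.1 rad/s
τ = P_out/ω = 6612/181.1 = 36.5 N·m

36.5 N·m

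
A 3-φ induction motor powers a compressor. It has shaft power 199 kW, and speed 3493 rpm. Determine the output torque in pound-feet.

ω = 2π × 3493/60 = 365.8 rad/s
τ = P/ω = 199000/365.8 = 544 N·m
In lb·ft: 544/1.356 = 401 lb·ft

401 lb·ft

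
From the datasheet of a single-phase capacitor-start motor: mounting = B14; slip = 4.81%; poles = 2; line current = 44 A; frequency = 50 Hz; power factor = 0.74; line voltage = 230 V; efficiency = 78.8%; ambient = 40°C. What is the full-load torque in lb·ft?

14.6 lb·ft

P_in = V·I·cosφ = 230 × 44 × 0.74 = 7489 W
P_out = η·P_in = 0.788 × 7489 = 5901 W
n_s = 120×50/2 = 3000 rpm; n = 3000×(1−0.0481) = 2856 rpm
ω = 2π×2856/60 = 299.1 rad/s
τ = P_out/ω = 5901/299.1 = 19.73 N·m
In lb·ft: 19.73/1.356 = 14.6 lb·ft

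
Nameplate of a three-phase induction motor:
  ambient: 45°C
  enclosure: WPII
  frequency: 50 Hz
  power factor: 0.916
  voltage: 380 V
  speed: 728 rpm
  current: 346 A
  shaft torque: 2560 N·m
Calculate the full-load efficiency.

93.6 %

ω = 2π × 728/60 = 76.24 rad/s; P_out = τω = 2560 × 76.24 = 195174 W
P_in = √3·V_L·I_L·cosφ = 1.732 × 380 × 346 × 0.916 = 208595 W
η = P_out / P_in = 195174 / 208595 = 0.936 = 93.6%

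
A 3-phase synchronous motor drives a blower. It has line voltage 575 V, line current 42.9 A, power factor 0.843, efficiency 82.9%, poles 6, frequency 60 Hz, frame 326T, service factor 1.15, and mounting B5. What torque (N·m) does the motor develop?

238 N·m

P_in = √3·V·I·cosφ = 1.732 × 575 × 42.9 × 0.843 = 36016 W
P_out = η·P_in = 0.829 × 36016 = 29857 W
n = n_s = 120×60/6 = 1200 rpm (synchronous)
ω = 2π×1200/60 = 125.7 rad/s
τ = P_out/ω = 29857/125.7 = 238 N·m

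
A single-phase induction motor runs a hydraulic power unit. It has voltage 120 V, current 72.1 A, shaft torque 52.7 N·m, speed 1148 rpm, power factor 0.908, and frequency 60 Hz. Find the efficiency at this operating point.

80.6 %

ω = 2π × 1148/60 = 120.2 rad/s; P_out = τω = 52.7 × 120.2 = 6335 W
P_in = V·I·cosφ = 120 × 72.1 × 0.908 = 7856 W
η = P_out / P_in = 6335 / 7856 = 0.806 = 80.6%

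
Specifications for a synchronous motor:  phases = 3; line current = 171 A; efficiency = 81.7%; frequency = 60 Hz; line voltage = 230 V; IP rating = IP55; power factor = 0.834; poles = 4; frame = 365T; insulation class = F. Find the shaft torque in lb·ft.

182 lb·ft

P_in = √3·V·I·cosφ = 1.732 × 230 × 171 × 0.834 = 56812 W
P_out = η·P_in = 0.817 × 56812 = 46415 W
n = n_s = 120×60/4 = 1800 rpm (synchronous)
ω = 2π×1800/60 = 188.5 rad/s
τ = P_out/ω = 46415/188.5 = 246.2 N·m
In lb·ft: 246.2/1.356 = 182 lb·ft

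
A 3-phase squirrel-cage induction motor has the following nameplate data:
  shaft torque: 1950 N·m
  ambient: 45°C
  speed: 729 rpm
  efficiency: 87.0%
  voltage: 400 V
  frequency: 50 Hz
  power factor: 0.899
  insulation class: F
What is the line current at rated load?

ω = 2π×729/60 = 76.34 rad/s; P_out = τω = 1950 × 76.34 = 148863 W
P_in = P_out / η = 148863 / 0.870 = 171107 W
I_L = P_in / (√3·V_L·cosφ) = 171107 / (1.732 × 400 × 0.899) = 275 A

275 A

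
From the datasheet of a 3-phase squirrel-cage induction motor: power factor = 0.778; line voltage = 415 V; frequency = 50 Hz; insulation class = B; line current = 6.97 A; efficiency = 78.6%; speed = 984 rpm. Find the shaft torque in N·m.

P_in = √3·V·I·cosφ = 1.732 × 415 × 6.97 × 0.778 = 3898 W
P_out = η·P_in = 0.786 × 3898 = 3064 W
n = 984 rpm
ω = 2π×984/60 = 103 rad/s
τ = P_out/ω = 3064/103 = 29.7 N·m

29.7 N·m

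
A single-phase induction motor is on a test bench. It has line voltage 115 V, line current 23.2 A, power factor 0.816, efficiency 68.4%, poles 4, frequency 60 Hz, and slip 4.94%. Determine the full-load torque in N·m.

8.31 N·m

P_in = V·I·cosφ = 115 × 23.2 × 0.816 = 2177 W
P_out = η·P_in = 0.684 × 2177 = 1489 W
n_s = 120×60/4 = 1800 rpm; n = 1800×(1−0.0494) = 1711 rpm
ω = 2π×1711/60 = 179.2 rad/s
τ = P_out/ω = 1489/179.2 = 8.31 N·m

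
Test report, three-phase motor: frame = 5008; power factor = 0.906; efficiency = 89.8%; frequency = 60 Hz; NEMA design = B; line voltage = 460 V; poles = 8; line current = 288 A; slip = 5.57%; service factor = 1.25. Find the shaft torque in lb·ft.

1550 lb·ft

P_in = √3·V·I·cosφ = 1.732 × 460 × 288 × 0.906 = 207887 W
P_out = η·P_in = 0.898 × 207887 = 186683 W
n_s = 120×60/8 = 900 rpm; n = 900×(1−0.0557) = 850 rpm
ω = 2π×850/60 = 89.01 rad/s
τ = P_out/ω = 186683/89.01 = 2097 N·m
In lb·ft: 2097/1.356 = 1550 lb·ft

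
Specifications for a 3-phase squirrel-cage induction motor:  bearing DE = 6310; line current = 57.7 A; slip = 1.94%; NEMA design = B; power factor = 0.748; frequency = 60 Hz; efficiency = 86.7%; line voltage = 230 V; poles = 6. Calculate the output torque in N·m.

P_in = √3·V·I·cosφ = 1.732 × 230 × 57.7 × 0.748 = 17193 W
P_out = η·P_in = 0.867 × 17193 = 14906 W
n_s = 120×60/6 = 1200 rpm; n = 1200×(1−0.0194) = 1177 rpm
ω = 2π×1177/60 = 123.3 rad/s
τ = P_out/ω = 14906/123.3 = 121 N·m

121 N·m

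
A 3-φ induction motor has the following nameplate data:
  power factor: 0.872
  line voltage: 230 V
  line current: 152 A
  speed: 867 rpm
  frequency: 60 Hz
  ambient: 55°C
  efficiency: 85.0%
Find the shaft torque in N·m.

P_in = √3·V·I·cosφ = 1.732 × 230 × 152 × 0.872 = 52800 W
P_out = η·P_in = 0.85 × 52800 = 44880 W
n = 867 rpm
ω = 2π×867/60 = 90.79 rad/s
τ = P_out/ω = 44880/90.79 = 494 N·m

494 N·m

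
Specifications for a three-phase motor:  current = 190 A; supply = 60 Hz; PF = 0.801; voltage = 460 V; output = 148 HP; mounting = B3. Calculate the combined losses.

P_in = √3·V·I·cosφ = 1.732×460×190×0.801 = 121253 W
P_out = 148×746 = 110408 W
Losses = P_in − P_out = 121253 − 110408 = 10845 W

10.8 kW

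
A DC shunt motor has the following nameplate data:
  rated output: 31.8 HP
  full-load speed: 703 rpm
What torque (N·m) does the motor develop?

322 N·m

P_out = 31.8 × 746 = 23723 W
ω = 2π × 703/60 = 73.62 rad/s
τ = P_out/ω = 23723/73.62 = 322 N·m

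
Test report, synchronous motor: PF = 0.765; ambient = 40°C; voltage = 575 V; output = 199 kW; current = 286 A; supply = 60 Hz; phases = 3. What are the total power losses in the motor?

18.9 kW

P_in = √3·V·I·cosφ = 1.732×575×286×0.765 = 217893 W
P_out = 199000 W
Losses = P_in − P_out = 217893 − 199000 = 18893 W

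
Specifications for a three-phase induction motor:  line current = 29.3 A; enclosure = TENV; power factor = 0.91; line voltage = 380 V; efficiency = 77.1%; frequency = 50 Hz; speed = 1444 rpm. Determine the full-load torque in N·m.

P_in = √3·V·I·cosφ = 1.732 × 380 × 29.3 × 0.91 = 17549 W
P_out = η·P_in = 0.771 × 17549 = 13530 W
n = 1444 rpm
ω = 2π×1444/60 = 151.2 rad/s
τ = P_out/ω = 13530/151.2 = 89.5 N·m

89.5 N·m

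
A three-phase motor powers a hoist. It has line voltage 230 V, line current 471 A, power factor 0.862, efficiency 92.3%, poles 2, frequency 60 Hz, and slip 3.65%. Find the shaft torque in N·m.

411 N·m

P_in = √3·V·I·cosφ = 1.732 × 230 × 471 × 0.862 = 161735 W
P_out = η·P_in = 0.923 × 161735 = 149281 W
n_s = 120×60/2 = 3600 rpm; n = 3600×(1−0.0365) = 3469 rpm
ω = 2π×3469/60 = 363.3 rad/s
τ = P_out/ω = 149281/363.3 = 411 N·m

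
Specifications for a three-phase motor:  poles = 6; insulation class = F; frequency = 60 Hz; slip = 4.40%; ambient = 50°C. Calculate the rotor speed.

n_s = 120f/p = 120×60/6 = 1200 rpm
n = n_s(1 − s) = 1200 × (1 − 0.044) = 1147 rpm

1147 rpm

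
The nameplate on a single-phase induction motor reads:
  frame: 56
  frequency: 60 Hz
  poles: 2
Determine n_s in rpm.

n_s = 120f/p = 120×60/2 = 3600 rpm

3600 rpm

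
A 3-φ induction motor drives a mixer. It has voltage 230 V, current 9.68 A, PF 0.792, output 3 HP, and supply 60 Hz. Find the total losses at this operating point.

816 W

P_in = √3·V·I·cosφ = 1.732×230×9.68×0.792 = 3054 W
P_out = 3×746 = 2238 W
Losses = P_in − P_out = 3054 − 2238 = 816 W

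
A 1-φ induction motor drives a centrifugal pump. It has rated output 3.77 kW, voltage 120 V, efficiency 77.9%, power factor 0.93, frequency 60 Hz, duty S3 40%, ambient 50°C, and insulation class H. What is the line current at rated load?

43.4 A

P_out = 3.77 kW = 3770 W
P_in = P_out / η = 3770 / 0.779 = 4840 W
I = P_in / (V·cosφ) = 4840 / (120 × 0.93) = 43.4 A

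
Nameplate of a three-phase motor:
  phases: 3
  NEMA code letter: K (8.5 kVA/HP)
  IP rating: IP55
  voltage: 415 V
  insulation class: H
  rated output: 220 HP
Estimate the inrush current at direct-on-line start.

S_LR = 8.5 × 220 = 1870 kVA
I_LR = S_LR/(√3·V_L) = 1870000/(1.732×415) = 2600 A

2600 A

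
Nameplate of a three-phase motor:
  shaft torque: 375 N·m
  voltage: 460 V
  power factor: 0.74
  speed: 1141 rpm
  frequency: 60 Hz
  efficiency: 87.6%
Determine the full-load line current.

86.8 A

ω = 2π×1141/60 = 119.5 rad/s; P_out = τω = 375 × 119.5 = 44813 W
P_in = P_out / η = 44813 / 0.876 = 51156 W
I_L = P_in / (√3·V_L·cosφ) = 51156 / (1.732 × 460 × 0.74) = 86.8 A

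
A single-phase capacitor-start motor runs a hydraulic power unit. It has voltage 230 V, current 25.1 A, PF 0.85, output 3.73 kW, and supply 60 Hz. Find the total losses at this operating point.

1180 W

P_in = V·I·cosφ = 230×25.1×0.85 = 4907 W
P_out = 3730 W
Losses = P_in − P_out = 4907 − 3730 = 1177 W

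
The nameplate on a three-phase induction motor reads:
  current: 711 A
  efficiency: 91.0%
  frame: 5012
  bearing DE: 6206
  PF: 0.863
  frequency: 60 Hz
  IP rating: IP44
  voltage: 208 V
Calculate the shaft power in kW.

P_in = √3·V·I·cosφ = 1.732 × 208 × 711 × 0.863 = 221051 W
P_out = η·P_in = 0.91 × 221051 = 201156 W

201 kW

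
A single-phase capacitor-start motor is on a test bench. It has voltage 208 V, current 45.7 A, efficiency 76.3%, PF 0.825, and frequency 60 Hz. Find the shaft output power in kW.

5.98 kW

P_in = V·I·cosφ = 208 × 45.7 × 0.825 = 7842 W
P_out = η·P_in = 0.763 × 7842 = 5983 W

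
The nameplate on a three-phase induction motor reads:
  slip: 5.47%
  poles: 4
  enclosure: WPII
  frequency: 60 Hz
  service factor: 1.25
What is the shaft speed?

n_s = 120f/p = 120×60/4 = 1800 rpm
n = n_s(1 − s) = 1800 × (1 − 0.0547) = 1702 rpm

1702 rpm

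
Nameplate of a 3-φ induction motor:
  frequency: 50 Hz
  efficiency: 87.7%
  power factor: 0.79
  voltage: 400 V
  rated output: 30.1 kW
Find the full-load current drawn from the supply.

62.7 A

P_out = 30.1 kW = 30100 W
P_in = P_out / η = 30100 / 0.877 = 34322 W
I_L = P_in / (√3·V_L·cosφ) = 34322 / (1.732 × 400 × 0.79) = 62.7 A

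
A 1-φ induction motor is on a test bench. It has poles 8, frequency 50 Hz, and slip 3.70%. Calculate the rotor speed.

n_s = 120f/p = 120×50/8 = 750 rpm
n = n_s(1 − s) = 750 × (1 − 0.037) = 722 rpm

722 rpm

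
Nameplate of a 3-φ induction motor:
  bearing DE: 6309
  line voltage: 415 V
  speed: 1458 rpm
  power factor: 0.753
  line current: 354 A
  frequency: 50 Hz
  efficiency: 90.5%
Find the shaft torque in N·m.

P_in = √3·V·I·cosφ = 1.732 × 415 × 354 × 0.753 = 191599 W
P_out = η·P_in = 0.905 × 191599 = 173397 W
n = 1458 rpm
ω = 2π×1458/60 = 152.7 rad/s
τ = P_out/ω = 173397/152.7 = 1140 N·m

1140 N·m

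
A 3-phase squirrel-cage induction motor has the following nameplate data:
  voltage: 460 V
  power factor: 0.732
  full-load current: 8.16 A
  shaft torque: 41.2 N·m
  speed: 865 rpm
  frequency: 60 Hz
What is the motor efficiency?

78.4 %

ω = 2π × 865/60 = 90.58 rad/s; P_out = τω = 41.2 × 90.58 = 3732 W
P_in = √3·V_L·I_L·cosφ = 1.732 × 460 × 8.16 × 0.732 = 4759 W
η = P_out / P_in = 3732 / 4759 = 0.784 = 78.4%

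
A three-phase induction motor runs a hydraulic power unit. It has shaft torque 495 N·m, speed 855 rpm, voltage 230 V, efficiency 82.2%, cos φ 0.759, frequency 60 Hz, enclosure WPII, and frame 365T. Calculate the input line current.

178 A

ω = 2π×855/60 = 89.54 rad/s; P_out = τω = 495 × 89.54 = 44322 W
P_in = P_out / η = 44322 / 0.822 = 53920 W
I_L = P_in / (√3·V_L·cosφ) = 53920 / (1.732 × 230 × 0.759) = 178 A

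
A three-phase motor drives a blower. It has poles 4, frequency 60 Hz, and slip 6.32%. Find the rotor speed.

1686 rpm

n_s = 120f/p = 120×60/4 = 1800 rpm
n = n_s(1 − s) = 1800 × (1 − 0.0632) = 1686 rpm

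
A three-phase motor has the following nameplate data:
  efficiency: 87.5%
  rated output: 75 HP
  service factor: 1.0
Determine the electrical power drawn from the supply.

63.9 kW

P_out = 75 × 746 = 55950 W
P_in = P_out/η = 55950/0.875 = 63943 W = 63.9 kW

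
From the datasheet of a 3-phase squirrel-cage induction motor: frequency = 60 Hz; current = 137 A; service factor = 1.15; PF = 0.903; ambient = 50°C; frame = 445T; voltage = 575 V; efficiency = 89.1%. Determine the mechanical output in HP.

P_in = √3·V·I·cosφ = 1.732 × 575 × 137 × 0.903 = 123204 W
P_out = η·P_in = 0.891 × 123204 = 109775 W
= 109775/746 = 147 HP

147 HP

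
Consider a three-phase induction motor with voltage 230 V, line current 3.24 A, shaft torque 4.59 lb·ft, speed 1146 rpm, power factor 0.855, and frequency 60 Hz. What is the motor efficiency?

τ = 4.59 lb·ft × 1.356 = 6.224 N·m
ω = 2π × 1146/60 = 120 rad/s; P_out = τω = 6.224 × 120 = 747 W
P_in = √3·V_L·I_L·cosφ = 1.732 × 230 × 3.24 × 0.855 = 1104 W
η = P_out / P_in = 747 / 1104 = 0.677 = 67.7%

67.7 %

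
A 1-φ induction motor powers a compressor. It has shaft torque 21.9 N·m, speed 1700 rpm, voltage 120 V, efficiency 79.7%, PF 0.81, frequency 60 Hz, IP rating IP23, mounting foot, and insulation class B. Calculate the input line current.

50.3 A

ω = 2π×1700/60 = 178 rad/s; P_out = τω = 21.9 × 178 = 3898 W
P_in = P_out / η = 3898 / 0.797 = 4891 W
I = P_in / (V·cosφ) = 4891 / (120 × 0.81) = 50.3 A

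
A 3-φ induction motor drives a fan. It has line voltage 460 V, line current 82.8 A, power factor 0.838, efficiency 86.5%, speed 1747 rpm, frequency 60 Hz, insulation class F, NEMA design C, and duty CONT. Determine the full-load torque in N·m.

P_in = √3·V·I·cosφ = 1.732 × 460 × 82.8 × 0.838 = 55282 W
P_out = η·P_in = 0.865 × 55282 = 47819 W
n = 1747 rpm
ω = 2π×1747/60 = 182.9 rad/s
τ = P_out/ω = 47819/182.9 = 261 N·m

261 N·m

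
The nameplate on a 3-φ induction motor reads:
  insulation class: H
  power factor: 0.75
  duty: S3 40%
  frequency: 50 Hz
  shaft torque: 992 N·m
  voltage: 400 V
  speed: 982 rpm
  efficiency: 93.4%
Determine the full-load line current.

ω = 2π×982/60 = 102.8 rad/s; P_out = τω = 992 × 102.8 = 101978 W
P_in = P_out / η = 101978 / 0.934 = 109184 W
I_L = P_in / (√3·V_L·cosφ) = 109184 / (1.732 × 400 × 0.75) = 210 A

210 A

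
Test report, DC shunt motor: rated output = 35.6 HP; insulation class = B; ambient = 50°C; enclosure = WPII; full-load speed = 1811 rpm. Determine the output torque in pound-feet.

103 lb·ft

P_out = 35.6 × 746 = 26558 W
ω = 2π × 1811/60 = 189.6 rad/s
τ = P_out/ω = 26558/189.6 = 140.1 N·m
In lb·ft: 140.1/1.356 = 103 lb·ft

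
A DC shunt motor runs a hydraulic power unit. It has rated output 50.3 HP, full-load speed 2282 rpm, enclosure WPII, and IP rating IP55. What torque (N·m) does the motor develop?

157 N·m

P_out = 50.3 × 746 = 37524 W
ω = 2π × 2282/60 = 239 rad/s
τ = P_out/ω = 37524/239 = 157 N·m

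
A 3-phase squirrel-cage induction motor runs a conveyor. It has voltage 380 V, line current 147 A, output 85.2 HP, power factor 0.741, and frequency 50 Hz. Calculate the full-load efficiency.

88.7 %

P_out = 85.2 × 746 = 63559 W
P_in = √3·V_L·I_L·cosφ = 1.732 × 380 × 147 × 0.741 = 71691 W
η = P_out / P_in = 63559 / 71691 = 0.887 = 88.7%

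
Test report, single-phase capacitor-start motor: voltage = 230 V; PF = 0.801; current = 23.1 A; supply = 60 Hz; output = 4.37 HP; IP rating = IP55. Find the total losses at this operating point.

P_in = V·I·cosφ = 230×23.1×0.801 = 4256 W
P_out = 4.37×746 = 3260 W
Losses = P_in − P_out = 4256 − 3260 = 996 W

996 W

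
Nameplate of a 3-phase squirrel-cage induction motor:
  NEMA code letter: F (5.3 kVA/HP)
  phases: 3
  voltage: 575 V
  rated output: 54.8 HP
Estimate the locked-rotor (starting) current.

292 A

S_LR = 5.3 × 54.8 = 290.44 kVA
I_LR = S_LR/(√3·V_L) = 290440/(1.732×575) = 292 A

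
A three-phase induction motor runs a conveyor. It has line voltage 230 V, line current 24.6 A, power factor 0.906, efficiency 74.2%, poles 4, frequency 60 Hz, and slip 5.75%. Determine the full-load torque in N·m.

P_in = √3·V·I·cosφ = 1.732 × 230 × 24.6 × 0.906 = 8878 W
P_out = η·P_in = 0.742 × 8878 = 6587 W
n_s = 120×60/4 = 1800 rpm; n = 1800×(1−0.0575) = 1697 rpm
ω = 2π×1697/60 = 177.7 rad/s
τ = P_out/ω = 6587/177.7 = 37.1 N·m

37.1 N·m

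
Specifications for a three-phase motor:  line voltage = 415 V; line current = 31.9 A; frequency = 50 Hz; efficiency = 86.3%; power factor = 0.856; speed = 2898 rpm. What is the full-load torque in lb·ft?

41.2 lb·ft

P_in = √3·V·I·cosφ = 1.732 × 415 × 31.9 × 0.856 = 19627 W
P_out = η·P_in = 0.863 × 19627 = 16938 W
n = 2898 rpm
ω = 2π×2898/60 = 303.5 rad/s
τ = P_out/ω = 16938/303.5 = 55.81 N·m
In lb·ft: 55.81/1.356 = 41.2 lb·ft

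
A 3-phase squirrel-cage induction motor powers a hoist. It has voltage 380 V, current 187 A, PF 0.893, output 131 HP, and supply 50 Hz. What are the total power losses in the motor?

P_in = √3·V·I·cosφ = 1.732×380×187×0.893 = 109907 W
P_out = 131×746 = 97726 W
Losses = P_in − P_out = 109907 − 97726 = 12181 W

12.2 kW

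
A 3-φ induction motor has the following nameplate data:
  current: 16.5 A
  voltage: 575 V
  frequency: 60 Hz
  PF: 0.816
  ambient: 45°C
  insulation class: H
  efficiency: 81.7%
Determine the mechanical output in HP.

P_in = √3·V·I·cosφ = 1.732 × 575 × 16.5 × 0.816 = 13409 W
P_out = η·P_in = 0.817 × 13409 = 10955 W
= 10955/746 = 14.7 HP

14.7 HP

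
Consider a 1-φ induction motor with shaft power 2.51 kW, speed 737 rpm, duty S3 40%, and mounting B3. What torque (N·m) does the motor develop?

ω = 2π × 737/60 = 77.18 rad/s
τ = P/ω = 2510/77.18 = 32.5 N·m

32.5 N·m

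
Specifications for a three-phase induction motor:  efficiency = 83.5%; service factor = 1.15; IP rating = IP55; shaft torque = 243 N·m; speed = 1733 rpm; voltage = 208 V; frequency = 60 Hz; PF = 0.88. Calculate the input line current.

167 A

ω = 2π×1733/60 = 181.5 rad/s; P_out = τω = 243 × 181.5 = 44105 W
P_in = P_out / η = 44105 / 0.835 = 52820 W
I_L = P_in / (√3·V_L·cosφ) = 52820 / (1.732 × 208 × 0.88) = 167 A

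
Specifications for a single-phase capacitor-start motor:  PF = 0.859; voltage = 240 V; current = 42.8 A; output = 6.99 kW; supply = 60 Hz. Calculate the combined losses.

1.83 kW

P_in = V·I·cosφ = 240×42.8×0.859 = 8824 W
P_out = 6990 W
Losses = P_in − P_out = 8824 − 6990 = 1834 W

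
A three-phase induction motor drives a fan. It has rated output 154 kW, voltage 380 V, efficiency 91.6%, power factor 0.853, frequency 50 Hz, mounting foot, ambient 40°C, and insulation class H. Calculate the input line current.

P_out = 154 kW = 154000 W
P_in = P_out / η = 154000 / 0.916 = 168122 W
I_L = P_in / (√3·V_L·cosφ) = 168122 / (1.732 × 380 × 0.853) = 299 A

299 A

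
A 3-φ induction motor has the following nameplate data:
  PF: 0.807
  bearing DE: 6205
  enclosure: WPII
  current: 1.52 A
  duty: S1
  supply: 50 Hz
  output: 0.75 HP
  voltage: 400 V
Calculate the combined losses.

P_in = √3·V·I·cosφ = 1.732×400×1.52×0.807 = 850 W
P_out = 0.75×746 = 560 W
Losses = P_in − P_out = 850 − 560 = 290 W

290 W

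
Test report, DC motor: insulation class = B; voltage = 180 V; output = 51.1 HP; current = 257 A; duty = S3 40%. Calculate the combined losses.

P_in = V·I = 180×257 = 46260 W
P_out = 51.1×746 = 38121 W
Losses = P_in − P_out = 46260 − 38121 = 8139 W

8140 W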